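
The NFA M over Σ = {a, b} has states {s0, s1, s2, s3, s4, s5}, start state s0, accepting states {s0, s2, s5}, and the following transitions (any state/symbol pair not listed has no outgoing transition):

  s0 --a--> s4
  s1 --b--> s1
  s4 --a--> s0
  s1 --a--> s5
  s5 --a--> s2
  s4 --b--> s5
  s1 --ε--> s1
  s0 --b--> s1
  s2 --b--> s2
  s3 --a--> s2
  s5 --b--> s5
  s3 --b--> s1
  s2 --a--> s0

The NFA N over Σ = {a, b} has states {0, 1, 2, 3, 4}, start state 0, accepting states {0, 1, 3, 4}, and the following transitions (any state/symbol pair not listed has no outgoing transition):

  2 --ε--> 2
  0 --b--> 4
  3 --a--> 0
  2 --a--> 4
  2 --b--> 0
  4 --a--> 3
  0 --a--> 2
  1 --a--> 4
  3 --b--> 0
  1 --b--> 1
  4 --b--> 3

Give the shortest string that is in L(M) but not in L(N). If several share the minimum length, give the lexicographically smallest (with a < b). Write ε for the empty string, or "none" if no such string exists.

aba

The string aba is accepted by M but not by N.
No shorter string lies in the difference, and aba is the lexicographically first length-3 string in L(M) \ L(N).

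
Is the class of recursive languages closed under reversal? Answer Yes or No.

Reverse the input on the tape and then run the decider for L; this halts and accepts exactly Lᴿ.
So the recursive languages are closed under reversal.

Yes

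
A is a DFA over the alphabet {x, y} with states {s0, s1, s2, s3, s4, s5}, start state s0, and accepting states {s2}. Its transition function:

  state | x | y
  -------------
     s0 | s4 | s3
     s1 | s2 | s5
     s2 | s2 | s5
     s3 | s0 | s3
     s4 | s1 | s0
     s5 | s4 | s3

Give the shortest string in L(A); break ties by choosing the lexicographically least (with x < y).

A breadth-first search from s0 reaches an accepting state first via the path s0 → s4 → s1 → s2 on input xxx.
No string of length < 3 is accepted (BFS exhausts all shorter strings without reaching an accepting state), and xxx is the lexicographically least accepting string of length 3.

xxx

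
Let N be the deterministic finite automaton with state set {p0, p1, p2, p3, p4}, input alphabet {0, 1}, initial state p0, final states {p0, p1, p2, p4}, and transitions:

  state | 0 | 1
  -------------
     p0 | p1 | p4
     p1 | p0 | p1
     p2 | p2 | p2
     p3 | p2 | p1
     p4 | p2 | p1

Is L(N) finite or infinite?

State p0 is reachable from the start and can reach an accepting state, and it lies on the cycle p0 → p1 → p0.
Traversing that cycle any number of times yields accepted strings of unbounded length, so the language is infinite.

infinite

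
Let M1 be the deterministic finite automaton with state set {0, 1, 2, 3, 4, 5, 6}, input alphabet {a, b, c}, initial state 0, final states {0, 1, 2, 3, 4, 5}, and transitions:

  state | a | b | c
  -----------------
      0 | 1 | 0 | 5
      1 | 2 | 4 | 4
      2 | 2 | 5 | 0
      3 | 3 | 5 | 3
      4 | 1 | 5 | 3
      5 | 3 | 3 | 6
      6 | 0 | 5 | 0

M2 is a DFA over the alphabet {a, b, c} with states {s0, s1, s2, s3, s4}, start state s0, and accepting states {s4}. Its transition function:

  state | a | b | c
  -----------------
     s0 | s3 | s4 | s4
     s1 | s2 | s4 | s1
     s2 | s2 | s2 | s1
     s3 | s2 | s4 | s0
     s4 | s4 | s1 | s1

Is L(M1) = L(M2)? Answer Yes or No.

The empty string ε is accepted by M1 but rejected by M2.
So L(M1) ≠ L(M2).

No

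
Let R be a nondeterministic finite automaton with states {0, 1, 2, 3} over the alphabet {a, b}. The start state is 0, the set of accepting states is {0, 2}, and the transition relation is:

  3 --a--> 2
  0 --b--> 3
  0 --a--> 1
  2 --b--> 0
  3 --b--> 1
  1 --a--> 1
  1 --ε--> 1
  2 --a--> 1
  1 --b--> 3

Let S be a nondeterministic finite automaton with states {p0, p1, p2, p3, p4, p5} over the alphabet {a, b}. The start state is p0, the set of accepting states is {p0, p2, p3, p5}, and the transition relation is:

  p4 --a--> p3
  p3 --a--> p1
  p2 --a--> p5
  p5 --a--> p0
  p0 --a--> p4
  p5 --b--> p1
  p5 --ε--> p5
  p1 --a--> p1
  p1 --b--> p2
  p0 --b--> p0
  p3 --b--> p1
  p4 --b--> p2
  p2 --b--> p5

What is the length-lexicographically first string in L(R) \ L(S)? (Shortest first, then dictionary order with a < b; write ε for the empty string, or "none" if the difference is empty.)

The string ba is accepted by R but not by S.
No shorter string lies in the difference, and ba is the lexicographically first length-2 string in L(R) \ L(S).

ba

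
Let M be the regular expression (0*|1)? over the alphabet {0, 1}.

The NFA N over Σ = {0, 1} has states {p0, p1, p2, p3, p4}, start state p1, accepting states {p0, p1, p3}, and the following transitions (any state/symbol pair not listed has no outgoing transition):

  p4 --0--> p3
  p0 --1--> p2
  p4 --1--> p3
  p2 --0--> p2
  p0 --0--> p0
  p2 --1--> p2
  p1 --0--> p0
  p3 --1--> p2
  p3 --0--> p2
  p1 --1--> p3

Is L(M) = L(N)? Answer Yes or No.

Yes

Converting the expression M to a DFA (subset construction, then merging equivalent states) gives the minimal DFA with states {m0, m1, m2, m3}, start state m0, accepting states {m0, m1, m2} and transitions m0: 0→m1, 1→m2; m1: 0→m1, 1→m3; m2: 0→m3, 1→m3; m3: 0→m3, 1→m3.
Exploring the product automaton M × N from the start pair (m0, p1), following both machines on each input symbol, reaches 4 state pairs: (m0, p1), (m1, p0), (m2, p3), (m3, p2).
M accepts in {m0, m1, m2} and N accepts in {p0, p1, p3}. In every reachable pair the two components are either both accepting — (m0, p1), (m1, p0), (m2, p3) — or both non-accepting, so no string is accepted by exactly one of the machines: L(M) \ L(N) and L(N) \ L(M) are both empty.
Hence every string is accepted by M iff it is accepted by N, and the two languages coincide.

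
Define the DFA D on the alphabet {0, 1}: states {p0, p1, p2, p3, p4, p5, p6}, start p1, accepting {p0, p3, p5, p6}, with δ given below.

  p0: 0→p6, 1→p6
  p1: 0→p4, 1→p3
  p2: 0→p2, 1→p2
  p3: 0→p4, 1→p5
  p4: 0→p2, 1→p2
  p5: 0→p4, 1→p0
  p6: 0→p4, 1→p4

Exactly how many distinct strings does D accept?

The useful subgraph on states {p0, p1, p3, p5, p6} is acyclic, so L(D) is finite; the longest accepting path visits 5 useful states, giving maximum string length 4.
Counting accepting paths from p1 by length: 1 of length 1, 1 of length 2, 1 of length 3, 2 of length 4. Total 5.

5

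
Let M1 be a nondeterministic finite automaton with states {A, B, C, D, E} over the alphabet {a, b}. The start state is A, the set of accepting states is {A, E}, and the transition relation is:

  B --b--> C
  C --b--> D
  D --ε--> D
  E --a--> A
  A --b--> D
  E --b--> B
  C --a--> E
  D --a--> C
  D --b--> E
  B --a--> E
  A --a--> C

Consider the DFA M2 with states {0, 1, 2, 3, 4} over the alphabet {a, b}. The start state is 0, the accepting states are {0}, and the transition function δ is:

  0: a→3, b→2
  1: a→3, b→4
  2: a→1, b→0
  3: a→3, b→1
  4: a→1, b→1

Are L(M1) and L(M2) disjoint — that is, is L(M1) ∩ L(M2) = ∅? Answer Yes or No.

No

The empty string ε is accepted by both M1 and M2.
Hence L(M1) ∩ L(M2) ≠ ∅.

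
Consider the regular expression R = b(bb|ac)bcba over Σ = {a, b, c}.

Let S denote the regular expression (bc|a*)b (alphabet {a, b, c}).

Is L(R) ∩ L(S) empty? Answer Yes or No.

Yes

Converting the expression R to a DFA (subset construction, then merging equivalent states) gives the minimal DFA with states {r0, r1, r2, r3, r4, r5, r6, r7, r8, r9}, start state r0, accepting states {r9} and transitions r0: a→r1, b→r2, c→r1; r1: a→r1, b→r1, c→r1; r2: a→r3, b→r4, c→r1; r3: a→r1, b→r1, c→r5; r4: a→r1, b→r5, c→r1; r5: a→r1, b→r6, c→r1; r6: a→r1, b→r1, c→r7; r7: a→r1, b→r8, c→r1; r8: a→r9, b→r1, c→r1; r9: a→r1, b→r1, c→r1.
Converting the expression S to a DFA (subset construction, then merging equivalent states) gives the minimal DFA with states {s0, s1, s2, s3, s4, s5}, start state s0, accepting states {s2, s4} and transitions s0: a→s1, b→s2, c→s3; s1: a→s1, b→s4, c→s3; s2: a→s3, b→s3, c→s5; s3: a→s3, b→s3, c→s3; s4: a→s3, b→s3, c→s3; s5: a→s3, b→s4, c→s3.
Exploring the product automaton R × S from the start pair (r0, s0), following both machines on each input symbol, reaches 13 state pairs: (r0, s0), (r1, s1), (r2, s2), (r1, s3), (r1, s4), (r3, s3), (r4, s3), (r1, s5), (r5, s3), (r6, s3), (r7, s3), (r8, s3), (r9, s3).
R accepts in {r9} and S accepts in {s2, s4}; no reachable pair has both components accepting, so no string drives both machines to acceptance simultaneously and L(R) ∩ L(S) = ∅.
So no string is accepted by both, and the intersection is empty.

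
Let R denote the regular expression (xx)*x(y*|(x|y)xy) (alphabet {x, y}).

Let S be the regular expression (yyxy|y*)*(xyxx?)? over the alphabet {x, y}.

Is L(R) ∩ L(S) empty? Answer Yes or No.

Yes

Converting the expression R to a DFA (subset construction, then merging equivalent states) gives the minimal DFA with states {r0, r1, r2, r3, r4, r5, r6}, start state r0, accepting states {r1, r3, r5, r6} and transitions r0: x→r1, y→r2; r1: x→r0, y→r3; r2: x→r2, y→r2; r3: x→r4, y→r5; r4: x→r2, y→r6; r5: x→r2, y→r5; r6: x→r2, y→r2.
Converting the expression S to a DFA (subset construction, then merging equivalent states) gives the minimal DFA with states {s0, s1, s2, s3, s4, s5, s6, s7, s8, s9, s10}, start state s0, accepting states {s0, s2, s5, s6, s8, s9, s10} and transitions s0: x→s1, y→s2; s1: x→s3, y→s4; s2: x→s1, y→s5; s3: x→s3, y→s3; s4: x→s6, y→s3; s5: x→s7, y→s5; s6: x→s8, y→s3; s7: x→s3, y→s9; s8: x→s3, y→s3; s9: x→s10, y→s2; s10: x→s8, y→s4.
Exploring the product automaton R × S from the start pair (r0, s0), following both machines on each input symbol, reaches 20 state pairs: (r0, s0), (r1, s1), (r2, s2), (r0, s3), (r3, s4), (r2, s1), (r2, s5), (r1, s3), (r2, s3), (r4, s6), (r5, s3), (r2, s4), (r2, s7), (r3, s3), (r2, s8), (r6, s3), (r2, s6), (r2, s9), (r4, s3), (r2, s10).
R accepts in {r1, r3, r5, r6} and S accepts in {s0, s2, s5, s6, s8, s9, s10}; no reachable pair has both components accepting, so no string drives both machines to acceptance simultaneously and L(R) ∩ L(S) = ∅.
So no string is accepted by both, and the intersection is empty.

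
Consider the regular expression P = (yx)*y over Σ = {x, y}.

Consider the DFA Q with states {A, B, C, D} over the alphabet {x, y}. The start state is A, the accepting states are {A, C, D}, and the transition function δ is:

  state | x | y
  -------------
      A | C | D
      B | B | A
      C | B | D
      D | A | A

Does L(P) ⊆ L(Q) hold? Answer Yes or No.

Converting the expression P to a DFA (subset construction, then merging equivalent states) gives the minimal DFA with states {p0, p1, p2}, start state p0, accepting states {p2} and transitions p0: x→p1, y→p2; p1: x→p1, y→p1; p2: x→p0, y→p1.
Exploring the product automaton P × Q from the start pair (p0, A), following both machines on each input symbol, reaches 6 state pairs: (p0, A), (p1, C), (p2, D), (p1, B), (p1, D), (p1, A).
P accepts in {p2} and Q accepts in {A, C, D}. The reachable pairs whose P-component is accepting are (p2, D); in each of them the Q-component is accepting too, so the product for L(P) \ L(Q) (P-component accepting, Q-component rejecting) has no reachable accepting pair and the difference is empty.
Hence every string in L(P) is also in L(Q).

Yes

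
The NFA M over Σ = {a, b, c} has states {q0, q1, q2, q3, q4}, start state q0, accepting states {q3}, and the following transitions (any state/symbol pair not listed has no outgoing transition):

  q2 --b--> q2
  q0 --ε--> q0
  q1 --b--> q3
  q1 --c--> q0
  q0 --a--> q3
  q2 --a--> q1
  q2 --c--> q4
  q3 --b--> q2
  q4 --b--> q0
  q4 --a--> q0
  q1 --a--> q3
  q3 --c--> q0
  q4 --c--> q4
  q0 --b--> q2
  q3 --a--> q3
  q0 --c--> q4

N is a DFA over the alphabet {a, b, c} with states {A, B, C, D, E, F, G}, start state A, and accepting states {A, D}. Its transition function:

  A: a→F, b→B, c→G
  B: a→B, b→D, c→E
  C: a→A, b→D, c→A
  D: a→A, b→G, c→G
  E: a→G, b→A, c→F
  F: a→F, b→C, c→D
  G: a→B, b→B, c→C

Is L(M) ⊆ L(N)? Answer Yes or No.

The string a is in L(M) but not in L(N).
So L(M) ⊄ L(N).

No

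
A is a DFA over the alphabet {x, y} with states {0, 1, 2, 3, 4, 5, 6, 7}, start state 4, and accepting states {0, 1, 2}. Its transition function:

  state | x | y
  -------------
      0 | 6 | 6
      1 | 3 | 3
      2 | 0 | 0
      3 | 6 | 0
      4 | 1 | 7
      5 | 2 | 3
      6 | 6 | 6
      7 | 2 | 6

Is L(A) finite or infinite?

finite

The useful states (reachable from 4 and able to reach an accepting state) are {0, 1, 2, 3, 4, 7}.
Restricted to these states the transition graph has no cycle, so every accepting path has bounded length and L is finite.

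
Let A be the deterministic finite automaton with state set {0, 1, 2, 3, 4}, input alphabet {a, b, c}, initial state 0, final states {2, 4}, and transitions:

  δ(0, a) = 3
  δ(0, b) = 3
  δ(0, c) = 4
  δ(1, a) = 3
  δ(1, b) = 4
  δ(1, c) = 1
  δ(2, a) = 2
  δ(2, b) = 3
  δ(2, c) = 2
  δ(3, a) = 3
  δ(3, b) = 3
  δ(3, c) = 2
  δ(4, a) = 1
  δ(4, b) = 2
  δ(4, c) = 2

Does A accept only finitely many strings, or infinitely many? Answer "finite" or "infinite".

infinite

State 2 is reachable from the start and can reach an accepting state, and it lies on the cycle 2 → 2.
Traversing that cycle any number of times yields accepted strings of unbounded length, so the language is infinite.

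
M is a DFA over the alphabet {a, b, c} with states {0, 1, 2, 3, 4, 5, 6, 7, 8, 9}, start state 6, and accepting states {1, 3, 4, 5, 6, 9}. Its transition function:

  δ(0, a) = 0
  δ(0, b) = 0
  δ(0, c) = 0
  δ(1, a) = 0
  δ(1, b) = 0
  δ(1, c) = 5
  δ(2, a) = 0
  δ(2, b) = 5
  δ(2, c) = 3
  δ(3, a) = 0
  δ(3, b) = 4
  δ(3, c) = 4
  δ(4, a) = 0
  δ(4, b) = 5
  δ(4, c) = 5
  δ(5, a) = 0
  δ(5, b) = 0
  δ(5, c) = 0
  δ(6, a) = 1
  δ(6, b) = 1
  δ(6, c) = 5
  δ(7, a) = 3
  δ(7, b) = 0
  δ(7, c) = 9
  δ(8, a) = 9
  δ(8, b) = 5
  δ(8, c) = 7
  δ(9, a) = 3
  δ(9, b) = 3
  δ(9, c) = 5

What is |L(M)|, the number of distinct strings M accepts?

6

The useful subgraph on states {1, 5, 6} is acyclic, so L(M) is finite; the longest accepting path visits 3 useful states, giving maximum string length 2.
Counting accepting paths from 6 by length: 1 of length 0, 3 of length 1, 2 of length 2. Total 6.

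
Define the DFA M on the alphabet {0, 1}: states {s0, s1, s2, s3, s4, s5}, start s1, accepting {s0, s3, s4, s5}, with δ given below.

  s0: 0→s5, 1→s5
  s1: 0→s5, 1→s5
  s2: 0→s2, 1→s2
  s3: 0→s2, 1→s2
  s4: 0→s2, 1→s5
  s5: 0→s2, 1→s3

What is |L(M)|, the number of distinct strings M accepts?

The useful subgraph on states {s1, s3, s5} is acyclic, so L(M) is finite; the longest accepting path visits 3 useful states, giving maximum string length 2.
Counting accepting paths from s1 by length: 2 of length 1, 2 of length 2. Total 4.

4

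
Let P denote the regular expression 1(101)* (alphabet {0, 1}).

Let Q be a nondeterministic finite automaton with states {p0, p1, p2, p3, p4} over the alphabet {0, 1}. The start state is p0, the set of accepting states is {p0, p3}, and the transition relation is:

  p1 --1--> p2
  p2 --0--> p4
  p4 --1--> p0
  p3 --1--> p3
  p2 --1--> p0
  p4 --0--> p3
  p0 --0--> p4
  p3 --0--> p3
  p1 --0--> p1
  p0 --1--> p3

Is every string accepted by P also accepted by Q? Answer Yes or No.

Converting the expression P to a DFA (subset construction, then merging equivalent states) gives the minimal DFA with states {r0, r1, r2, r3}, start state r0, accepting states {r2} and transitions r0: 0→r1, 1→r2; r1: 0→r1, 1→r1; r2: 0→r1, 1→r3; r3: 0→r0, 1→r1.
Exploring the product automaton P × Q from the start pair (r0, p0), following both machines on each input symbol, reaches 7 state pairs: (r0, p0), (r1, p4), (r2, p3), (r1, p3), (r1, p0), (r3, p3), (r0, p3).
P accepts in {r2} and Q accepts in {p0, p3}. The reachable pairs whose P-component is accepting are (r2, p3); in each of them the Q-component is accepting too, so the product for L(P) \ L(Q) (P-component accepting, Q-component rejecting) has no reachable accepting pair and the difference is empty.
Hence every string in L(P) is also in L(Q).

Yes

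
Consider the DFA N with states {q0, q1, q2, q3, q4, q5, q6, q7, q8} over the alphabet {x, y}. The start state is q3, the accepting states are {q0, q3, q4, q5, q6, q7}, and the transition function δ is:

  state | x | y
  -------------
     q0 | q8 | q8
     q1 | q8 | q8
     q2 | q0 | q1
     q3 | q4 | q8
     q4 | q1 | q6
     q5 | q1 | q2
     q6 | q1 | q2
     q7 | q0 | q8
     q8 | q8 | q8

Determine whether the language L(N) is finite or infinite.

finite

The useful states (reachable from q3 and able to reach an accepting state) are {q0, q2, q3, q4, q6}.
Restricted to these states the transition graph has no cycle, so every accepting path has bounded length and L is finite.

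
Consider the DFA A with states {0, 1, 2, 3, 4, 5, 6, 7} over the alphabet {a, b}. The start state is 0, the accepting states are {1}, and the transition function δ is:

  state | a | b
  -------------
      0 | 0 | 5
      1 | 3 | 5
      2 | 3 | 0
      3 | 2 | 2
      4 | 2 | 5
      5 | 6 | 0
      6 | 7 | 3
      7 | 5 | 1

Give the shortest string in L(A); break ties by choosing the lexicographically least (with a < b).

baab

A breadth-first search from 0 reaches an accepting state first via the path 0 → 5 → 6 → 7 → 1 on input baab.
No string of length < 4 is accepted (BFS exhausts all shorter strings without reaching an accepting state), and baab is the lexicographically least accepting string of length 4.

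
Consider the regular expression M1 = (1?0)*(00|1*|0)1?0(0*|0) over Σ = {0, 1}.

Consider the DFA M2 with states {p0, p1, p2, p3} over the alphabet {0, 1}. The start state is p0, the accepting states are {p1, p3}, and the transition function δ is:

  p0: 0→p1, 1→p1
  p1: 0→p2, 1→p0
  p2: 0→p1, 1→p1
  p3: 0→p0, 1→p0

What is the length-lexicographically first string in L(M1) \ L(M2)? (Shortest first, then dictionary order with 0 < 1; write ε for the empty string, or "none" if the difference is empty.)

The string 00 is accepted by M1 but not by M2.
No shorter string lies in the difference, and 00 is the lexicographically first length-2 string in L(M1) \ L(M2).

00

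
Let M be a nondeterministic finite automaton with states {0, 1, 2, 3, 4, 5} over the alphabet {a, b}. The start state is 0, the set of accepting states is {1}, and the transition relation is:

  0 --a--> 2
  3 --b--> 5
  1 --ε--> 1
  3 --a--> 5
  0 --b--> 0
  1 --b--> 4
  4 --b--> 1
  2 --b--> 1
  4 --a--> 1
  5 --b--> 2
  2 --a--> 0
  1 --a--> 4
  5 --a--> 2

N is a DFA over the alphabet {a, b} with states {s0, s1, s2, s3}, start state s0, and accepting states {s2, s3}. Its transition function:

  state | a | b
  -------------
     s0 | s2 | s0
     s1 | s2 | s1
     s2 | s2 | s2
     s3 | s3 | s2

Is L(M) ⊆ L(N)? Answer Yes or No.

Exploring the product automaton M × N from the start pair (0, s0), following both machines on each input symbol, reaches 5 state pairs: (0, s0), (2, s2), (0, s2), (1, s2), (4, s2).
M accepts in {1} and N accepts in {s2, s3}. The reachable pairs whose M-component is accepting are (1, s2); in each of them the N-component is accepting too, so the product for L(M) \ L(N) (M-component accepting, N-component rejecting) has no reachable accepting pair and the difference is empty.
Hence every string in L(M) is also in L(N).

Yes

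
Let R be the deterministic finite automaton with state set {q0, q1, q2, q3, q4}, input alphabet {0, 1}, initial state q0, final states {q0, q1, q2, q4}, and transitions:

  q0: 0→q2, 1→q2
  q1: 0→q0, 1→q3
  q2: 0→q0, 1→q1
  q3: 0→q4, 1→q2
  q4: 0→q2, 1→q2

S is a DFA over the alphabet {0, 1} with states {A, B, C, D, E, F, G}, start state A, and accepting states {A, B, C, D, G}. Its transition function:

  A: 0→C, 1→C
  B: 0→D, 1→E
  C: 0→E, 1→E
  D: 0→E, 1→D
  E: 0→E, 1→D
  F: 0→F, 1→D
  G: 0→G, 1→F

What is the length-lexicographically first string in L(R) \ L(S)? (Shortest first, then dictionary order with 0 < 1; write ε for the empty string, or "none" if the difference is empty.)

The string 00 is accepted by R but not by S.
No shorter string lies in the difference, and 00 is the lexicographically first length-2 string in L(R) \ L(S).

00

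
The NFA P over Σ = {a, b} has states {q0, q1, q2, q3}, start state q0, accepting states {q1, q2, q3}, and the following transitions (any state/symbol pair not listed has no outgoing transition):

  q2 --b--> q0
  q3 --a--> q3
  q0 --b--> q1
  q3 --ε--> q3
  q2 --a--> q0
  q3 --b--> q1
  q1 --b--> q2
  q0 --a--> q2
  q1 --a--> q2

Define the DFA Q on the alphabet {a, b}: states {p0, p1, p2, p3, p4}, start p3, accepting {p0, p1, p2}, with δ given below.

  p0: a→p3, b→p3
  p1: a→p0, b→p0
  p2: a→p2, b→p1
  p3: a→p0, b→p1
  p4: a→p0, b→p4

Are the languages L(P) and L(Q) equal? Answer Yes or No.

Exploring the product automaton P × Q from the start pair (q0, p3), following both machines on each input symbol, reaches 3 state pairs: (q0, p3), (q2, p0), (q1, p1).
P accepts in {q1, q2, q3} and Q accepts in {p0, p1, p2}. In every reachable pair the two components are either both accepting — (q2, p0), (q1, p1) — or both non-accepting, so no string is accepted by exactly one of the machines: L(P) \ L(Q) and L(Q) \ L(P) are both empty.
Hence every string is accepted by P iff it is accepted by Q, and the two languages coincide.

Yes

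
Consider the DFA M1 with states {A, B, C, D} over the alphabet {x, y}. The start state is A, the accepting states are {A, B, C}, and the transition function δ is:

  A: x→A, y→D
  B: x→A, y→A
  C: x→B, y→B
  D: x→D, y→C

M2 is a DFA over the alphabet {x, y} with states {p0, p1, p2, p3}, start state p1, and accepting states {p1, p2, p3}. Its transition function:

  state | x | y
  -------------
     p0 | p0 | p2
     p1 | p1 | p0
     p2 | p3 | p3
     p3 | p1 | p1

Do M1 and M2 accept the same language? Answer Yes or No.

Exploring the product automaton M1 × M2 from the start pair (A, p1), following both machines on each input symbol, reaches 4 state pairs: (A, p1), (D, p0), (C, p2), (B, p3).
M1 accepts in {A, B, C} and M2 accepts in {p1, p2, p3}. In every reachable pair the two components are either both accepting — (A, p1), (C, p2), (B, p3) — or both non-accepting, so no string is accepted by exactly one of the machines: L(M1) \ L(M2) and L(M2) \ L(M1) are both empty.
Hence every string is accepted by M1 iff it is accepted by M2, and the two languages coincide.

Yes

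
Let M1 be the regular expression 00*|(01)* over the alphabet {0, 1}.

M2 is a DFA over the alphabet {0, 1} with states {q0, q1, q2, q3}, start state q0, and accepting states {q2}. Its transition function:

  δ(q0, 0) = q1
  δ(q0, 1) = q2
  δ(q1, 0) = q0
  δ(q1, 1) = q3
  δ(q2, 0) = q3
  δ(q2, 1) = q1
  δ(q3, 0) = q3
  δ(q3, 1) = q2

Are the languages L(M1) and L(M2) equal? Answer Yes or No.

The empty string ε is accepted by M1 but rejected by M2.
So L(M1) ≠ L(M2).

No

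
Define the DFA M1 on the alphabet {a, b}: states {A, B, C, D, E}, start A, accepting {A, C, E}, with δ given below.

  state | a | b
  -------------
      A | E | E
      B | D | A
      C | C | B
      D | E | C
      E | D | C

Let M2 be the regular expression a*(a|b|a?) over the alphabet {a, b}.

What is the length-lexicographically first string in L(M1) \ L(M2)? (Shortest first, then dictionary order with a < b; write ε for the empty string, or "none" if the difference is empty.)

bb

The string bb is accepted by M1 but not by M2.
No shorter string lies in the difference, and bb is the lexicographically first length-2 string in L(M1) \ L(M2).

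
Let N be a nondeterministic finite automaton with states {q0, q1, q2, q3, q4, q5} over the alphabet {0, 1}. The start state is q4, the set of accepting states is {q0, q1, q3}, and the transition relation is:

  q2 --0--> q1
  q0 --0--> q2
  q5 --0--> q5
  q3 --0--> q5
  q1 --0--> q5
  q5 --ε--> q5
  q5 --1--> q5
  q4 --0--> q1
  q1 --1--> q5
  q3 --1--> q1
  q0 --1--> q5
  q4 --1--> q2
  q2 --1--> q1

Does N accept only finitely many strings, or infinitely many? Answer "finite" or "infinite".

The useful states (reachable from q4 and able to reach an accepting state) are {q1, q2, q4}.
Restricted to these states the transition graph has no cycle, so every accepting path has bounded length and L is finite.

finite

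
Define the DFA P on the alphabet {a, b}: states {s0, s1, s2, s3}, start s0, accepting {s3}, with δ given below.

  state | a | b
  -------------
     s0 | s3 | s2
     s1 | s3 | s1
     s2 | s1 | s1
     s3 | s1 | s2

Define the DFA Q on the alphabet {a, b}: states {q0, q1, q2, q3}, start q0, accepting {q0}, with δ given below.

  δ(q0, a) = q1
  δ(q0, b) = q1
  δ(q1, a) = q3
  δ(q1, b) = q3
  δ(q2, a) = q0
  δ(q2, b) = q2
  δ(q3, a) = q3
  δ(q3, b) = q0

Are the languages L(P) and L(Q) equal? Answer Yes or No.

No

The string a is accepted by P but rejected by Q.
So L(P) ≠ L(Q).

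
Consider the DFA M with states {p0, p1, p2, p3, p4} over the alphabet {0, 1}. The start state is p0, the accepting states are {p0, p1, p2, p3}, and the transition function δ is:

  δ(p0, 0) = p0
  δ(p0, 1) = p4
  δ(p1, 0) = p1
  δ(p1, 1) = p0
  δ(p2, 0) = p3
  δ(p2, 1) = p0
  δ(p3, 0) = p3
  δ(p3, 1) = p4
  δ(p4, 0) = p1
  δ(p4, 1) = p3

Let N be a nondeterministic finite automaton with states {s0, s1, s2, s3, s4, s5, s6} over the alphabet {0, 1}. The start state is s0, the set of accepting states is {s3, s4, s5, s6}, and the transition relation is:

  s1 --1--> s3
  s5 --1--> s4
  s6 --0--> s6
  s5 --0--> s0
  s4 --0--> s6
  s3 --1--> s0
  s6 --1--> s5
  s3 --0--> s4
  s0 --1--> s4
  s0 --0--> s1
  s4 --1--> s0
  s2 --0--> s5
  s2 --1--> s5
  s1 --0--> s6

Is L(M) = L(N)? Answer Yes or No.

No

The empty string ε is accepted by M but rejected by N.
So L(M) ≠ L(N).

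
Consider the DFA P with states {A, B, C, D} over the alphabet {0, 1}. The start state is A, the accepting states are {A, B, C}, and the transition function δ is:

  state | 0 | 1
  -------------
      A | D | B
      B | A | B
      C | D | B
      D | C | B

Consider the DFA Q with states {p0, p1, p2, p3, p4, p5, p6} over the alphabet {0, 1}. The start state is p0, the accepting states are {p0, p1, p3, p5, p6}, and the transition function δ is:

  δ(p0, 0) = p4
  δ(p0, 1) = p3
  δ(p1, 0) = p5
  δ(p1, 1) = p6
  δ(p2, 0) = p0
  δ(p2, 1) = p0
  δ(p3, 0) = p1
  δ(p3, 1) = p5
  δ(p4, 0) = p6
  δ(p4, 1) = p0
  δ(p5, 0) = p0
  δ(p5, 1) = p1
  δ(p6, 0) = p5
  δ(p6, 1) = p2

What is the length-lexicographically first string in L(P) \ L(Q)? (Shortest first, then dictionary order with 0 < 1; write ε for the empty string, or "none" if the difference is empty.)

001

The string 001 is accepted by P but not by Q.
No shorter string lies in the difference, and 001 is the lexicographically first length-3 string in L(P) \ L(Q).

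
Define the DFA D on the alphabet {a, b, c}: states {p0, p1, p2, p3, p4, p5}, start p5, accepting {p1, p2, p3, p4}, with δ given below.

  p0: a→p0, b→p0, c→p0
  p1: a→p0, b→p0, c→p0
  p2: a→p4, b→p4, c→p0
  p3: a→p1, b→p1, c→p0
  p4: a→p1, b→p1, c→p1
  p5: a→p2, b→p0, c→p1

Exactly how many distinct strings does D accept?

10

The useful subgraph on states {p1, p2, p4, p5} is acyclic, so L(D) is finite; the longest accepting path visits 4 useful states, giving maximum string length 3.
Counting accepting paths from p5 by length: 2 of length 1, 2 of length 2, 6 of length 3. Total 10.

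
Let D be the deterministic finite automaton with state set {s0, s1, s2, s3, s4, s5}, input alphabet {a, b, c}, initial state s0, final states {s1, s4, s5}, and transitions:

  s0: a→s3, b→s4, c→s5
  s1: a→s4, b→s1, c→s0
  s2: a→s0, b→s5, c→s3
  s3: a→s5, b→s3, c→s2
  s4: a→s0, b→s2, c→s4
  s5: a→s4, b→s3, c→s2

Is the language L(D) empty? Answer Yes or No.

No

The string b is accepted: the run s0 → s4 ends in the accepting state s4.
Since at least one string is accepted, L(D) is not empty.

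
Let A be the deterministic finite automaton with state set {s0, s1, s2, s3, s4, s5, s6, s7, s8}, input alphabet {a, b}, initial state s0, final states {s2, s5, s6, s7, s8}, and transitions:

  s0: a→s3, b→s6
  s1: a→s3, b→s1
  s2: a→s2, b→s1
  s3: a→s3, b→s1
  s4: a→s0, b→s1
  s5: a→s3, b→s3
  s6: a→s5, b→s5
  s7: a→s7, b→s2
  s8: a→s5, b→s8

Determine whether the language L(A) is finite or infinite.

The useful states (reachable from s0 and able to reach an accepting state) are {s0, s5, s6}.
Restricted to these states the transition graph has no cycle, so every accepting path has bounded length and L is finite.

finite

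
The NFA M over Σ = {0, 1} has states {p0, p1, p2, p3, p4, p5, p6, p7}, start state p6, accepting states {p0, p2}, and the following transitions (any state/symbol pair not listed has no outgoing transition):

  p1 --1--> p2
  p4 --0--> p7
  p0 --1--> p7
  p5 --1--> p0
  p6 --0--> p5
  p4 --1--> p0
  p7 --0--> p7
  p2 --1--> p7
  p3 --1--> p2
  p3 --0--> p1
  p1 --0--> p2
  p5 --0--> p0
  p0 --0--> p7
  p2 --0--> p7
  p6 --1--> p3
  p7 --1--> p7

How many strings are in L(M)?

5

The useful subgraph on states {p0, p1, p2, p3, p5, p6} is acyclic, so L(M) is finite; the longest accepting path visits 4 useful states, giving maximum string length 3.
Counting accepting paths from p6 by length: 3 of length 2, 2 of length 3. Total 5.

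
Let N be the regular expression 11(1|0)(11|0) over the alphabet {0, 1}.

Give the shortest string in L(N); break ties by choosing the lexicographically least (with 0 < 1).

1100

By inspection of the expression, no string of length less than 4 matches, and 1100 is the lexicographically first match of length 4.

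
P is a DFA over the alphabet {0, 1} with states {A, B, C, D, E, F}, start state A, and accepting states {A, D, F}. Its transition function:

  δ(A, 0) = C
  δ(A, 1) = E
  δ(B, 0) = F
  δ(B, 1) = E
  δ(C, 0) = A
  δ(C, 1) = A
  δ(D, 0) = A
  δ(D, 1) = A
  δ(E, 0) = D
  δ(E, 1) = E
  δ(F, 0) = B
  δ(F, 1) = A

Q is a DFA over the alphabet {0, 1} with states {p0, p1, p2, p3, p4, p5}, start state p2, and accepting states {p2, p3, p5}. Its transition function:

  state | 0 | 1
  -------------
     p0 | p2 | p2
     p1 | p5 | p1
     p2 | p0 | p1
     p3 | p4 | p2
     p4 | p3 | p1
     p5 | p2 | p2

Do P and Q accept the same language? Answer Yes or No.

Yes

Exploring the product automaton P × Q from the start pair (A, p2), following both machines on each input symbol, reaches 4 state pairs: (A, p2), (C, p0), (E, p1), (D, p5).
P accepts in {A, D, F} and Q accepts in {p2, p3, p5}. In every reachable pair the two components are either both accepting — (A, p2), (D, p5) — or both non-accepting, so no string is accepted by exactly one of the machines: L(P) \ L(Q) and L(Q) \ L(P) are both empty.
Hence every string is accepted by P iff it is accepted by Q, and the two languages coincide.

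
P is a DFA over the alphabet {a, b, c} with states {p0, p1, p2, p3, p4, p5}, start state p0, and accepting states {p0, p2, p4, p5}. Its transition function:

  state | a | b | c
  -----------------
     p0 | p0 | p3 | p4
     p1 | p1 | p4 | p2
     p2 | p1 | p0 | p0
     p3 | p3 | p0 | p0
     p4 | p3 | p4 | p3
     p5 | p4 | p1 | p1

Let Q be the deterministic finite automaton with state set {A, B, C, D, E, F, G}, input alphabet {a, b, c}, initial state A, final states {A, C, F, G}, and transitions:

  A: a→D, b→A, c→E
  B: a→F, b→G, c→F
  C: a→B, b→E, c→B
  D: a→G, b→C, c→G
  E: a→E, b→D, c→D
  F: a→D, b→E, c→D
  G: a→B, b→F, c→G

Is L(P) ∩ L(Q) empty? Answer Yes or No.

No

The empty string ε is accepted by both P and Q.
Hence L(P) ∩ L(Q) ≠ ∅.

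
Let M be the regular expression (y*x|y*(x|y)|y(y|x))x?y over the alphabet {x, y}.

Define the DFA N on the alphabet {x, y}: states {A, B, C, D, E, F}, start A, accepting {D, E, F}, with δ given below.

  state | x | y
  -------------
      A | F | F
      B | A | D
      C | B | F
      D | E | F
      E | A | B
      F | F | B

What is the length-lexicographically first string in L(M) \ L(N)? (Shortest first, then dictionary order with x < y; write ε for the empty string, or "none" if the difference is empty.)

xy

The string xy is accepted by M but not by N.
No shorter string lies in the difference, and xy is the lexicographically first length-2 string in L(M) \ L(N).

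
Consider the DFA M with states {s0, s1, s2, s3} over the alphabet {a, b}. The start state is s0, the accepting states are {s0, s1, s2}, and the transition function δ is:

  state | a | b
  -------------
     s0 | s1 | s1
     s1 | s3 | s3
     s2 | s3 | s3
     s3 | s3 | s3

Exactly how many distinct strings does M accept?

3

The useful subgraph on states {s0, s1} is acyclic, so L(M) is finite; the longest accepting path visits 2 useful states, giving maximum string length 1.
Counting accepting paths from s0 by length: 1 of length 0, 2 of length 1. Total 3.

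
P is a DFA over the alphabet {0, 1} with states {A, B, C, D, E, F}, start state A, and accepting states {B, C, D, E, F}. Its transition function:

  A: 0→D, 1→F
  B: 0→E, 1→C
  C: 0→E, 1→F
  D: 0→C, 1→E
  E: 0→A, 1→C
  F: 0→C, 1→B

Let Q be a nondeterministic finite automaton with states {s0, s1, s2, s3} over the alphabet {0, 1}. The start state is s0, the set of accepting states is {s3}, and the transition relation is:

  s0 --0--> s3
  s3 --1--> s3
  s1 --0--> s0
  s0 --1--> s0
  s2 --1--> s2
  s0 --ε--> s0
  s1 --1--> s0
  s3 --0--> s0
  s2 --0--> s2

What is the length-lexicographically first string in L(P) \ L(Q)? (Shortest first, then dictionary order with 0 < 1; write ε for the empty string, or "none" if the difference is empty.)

The string 1 is accepted by P but not by Q.
No shorter string lies in the difference, and 1 is the lexicographically first length-1 string in L(P) \ L(Q).

1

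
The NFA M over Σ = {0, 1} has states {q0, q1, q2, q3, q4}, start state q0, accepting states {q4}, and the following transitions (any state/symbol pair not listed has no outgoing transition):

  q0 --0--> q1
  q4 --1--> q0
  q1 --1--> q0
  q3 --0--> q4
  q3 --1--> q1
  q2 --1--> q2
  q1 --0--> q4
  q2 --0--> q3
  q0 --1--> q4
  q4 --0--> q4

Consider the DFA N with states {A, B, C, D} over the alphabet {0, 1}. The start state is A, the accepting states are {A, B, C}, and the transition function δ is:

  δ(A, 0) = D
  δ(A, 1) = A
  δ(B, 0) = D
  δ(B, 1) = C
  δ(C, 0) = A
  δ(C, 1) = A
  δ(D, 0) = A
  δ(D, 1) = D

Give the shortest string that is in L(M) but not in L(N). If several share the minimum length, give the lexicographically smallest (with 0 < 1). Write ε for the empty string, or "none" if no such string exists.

The string 10 is accepted by M but not by N.
No shorter string lies in the difference, and 10 is the lexicographically first length-2 string in L(M) \ L(N).

10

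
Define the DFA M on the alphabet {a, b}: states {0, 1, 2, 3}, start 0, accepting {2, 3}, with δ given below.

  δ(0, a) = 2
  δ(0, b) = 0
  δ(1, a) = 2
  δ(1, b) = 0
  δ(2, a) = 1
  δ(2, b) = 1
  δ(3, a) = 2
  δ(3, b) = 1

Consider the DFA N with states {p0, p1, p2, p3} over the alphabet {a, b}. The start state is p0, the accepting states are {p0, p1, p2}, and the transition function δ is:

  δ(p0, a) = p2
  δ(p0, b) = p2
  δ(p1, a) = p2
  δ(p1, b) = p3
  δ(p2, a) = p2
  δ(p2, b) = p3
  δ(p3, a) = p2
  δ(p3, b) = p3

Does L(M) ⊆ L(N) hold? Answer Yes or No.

Exploring the product automaton M × N from the start pair (0, p0), following both machines on each input symbol, reaches 6 state pairs: (0, p0), (2, p2), (0, p2), (1, p2), (1, p3), (0, p3).
M accepts in {2, 3} and N accepts in {p0, p1, p2}. The reachable pairs whose M-component is accepting are (2, p2); in each of them the N-component is accepting too, so the product for L(M) \ L(N) (M-component accepting, N-component rejecting) has no reachable accepting pair and the difference is empty.
Hence every string in L(M) is also in L(N).

Yes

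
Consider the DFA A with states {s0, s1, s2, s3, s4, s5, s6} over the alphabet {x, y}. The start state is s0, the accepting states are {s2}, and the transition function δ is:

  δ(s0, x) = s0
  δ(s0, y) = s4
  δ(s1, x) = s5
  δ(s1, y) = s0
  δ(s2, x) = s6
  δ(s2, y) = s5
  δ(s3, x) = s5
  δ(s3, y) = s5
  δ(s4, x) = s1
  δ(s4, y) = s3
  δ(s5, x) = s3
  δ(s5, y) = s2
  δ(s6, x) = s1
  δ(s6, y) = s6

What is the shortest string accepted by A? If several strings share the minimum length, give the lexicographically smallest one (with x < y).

yxxy

A breadth-first search from s0 reaches an accepting state first via the path s0 → s4 → s1 → s5 → s2 on input yxxy.
No string of length < 4 is accepted (BFS exhausts all shorter strings without reaching an accepting state), and yxxy is the lexicographically least accepting string of length 4.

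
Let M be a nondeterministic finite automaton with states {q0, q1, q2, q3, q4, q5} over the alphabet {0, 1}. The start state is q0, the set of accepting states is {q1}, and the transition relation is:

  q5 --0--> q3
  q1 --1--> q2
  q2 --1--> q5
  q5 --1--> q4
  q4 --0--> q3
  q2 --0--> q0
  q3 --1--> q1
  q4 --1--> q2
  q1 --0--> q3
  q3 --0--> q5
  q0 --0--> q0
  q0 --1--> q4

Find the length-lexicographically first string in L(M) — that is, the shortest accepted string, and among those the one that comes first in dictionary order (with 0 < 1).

101

A breadth-first search from q0 reaches an accepting state first via the path q0 → q4 → q3 → q1 on input 101.
No string of length < 3 is accepted (BFS exhausts all shorter strings without reaching an accepting state), and 101 is the lexicographically least accepting string of length 3.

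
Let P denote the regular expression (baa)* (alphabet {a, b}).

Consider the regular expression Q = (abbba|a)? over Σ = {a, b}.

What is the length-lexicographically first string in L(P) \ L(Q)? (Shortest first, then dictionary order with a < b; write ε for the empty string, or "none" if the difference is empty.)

The string baa is accepted by P but not by Q.
No shorter string lies in the difference, and baa is the lexicographically first length-3 string in L(P) \ L(Q).

baa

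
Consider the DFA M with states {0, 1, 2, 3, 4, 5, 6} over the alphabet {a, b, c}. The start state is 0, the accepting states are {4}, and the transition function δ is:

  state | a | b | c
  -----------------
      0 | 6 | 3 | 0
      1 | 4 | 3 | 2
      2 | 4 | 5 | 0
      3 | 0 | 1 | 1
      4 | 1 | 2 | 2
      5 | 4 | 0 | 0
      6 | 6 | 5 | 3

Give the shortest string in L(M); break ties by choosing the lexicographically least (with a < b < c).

aba

A breadth-first search from 0 reaches an accepting state first via the path 0 → 6 → 5 → 4 on input aba.
No string of length < 3 is accepted (BFS exhausts all shorter strings without reaching an accepting state), and aba is the lexicographically least accepting string of length 3.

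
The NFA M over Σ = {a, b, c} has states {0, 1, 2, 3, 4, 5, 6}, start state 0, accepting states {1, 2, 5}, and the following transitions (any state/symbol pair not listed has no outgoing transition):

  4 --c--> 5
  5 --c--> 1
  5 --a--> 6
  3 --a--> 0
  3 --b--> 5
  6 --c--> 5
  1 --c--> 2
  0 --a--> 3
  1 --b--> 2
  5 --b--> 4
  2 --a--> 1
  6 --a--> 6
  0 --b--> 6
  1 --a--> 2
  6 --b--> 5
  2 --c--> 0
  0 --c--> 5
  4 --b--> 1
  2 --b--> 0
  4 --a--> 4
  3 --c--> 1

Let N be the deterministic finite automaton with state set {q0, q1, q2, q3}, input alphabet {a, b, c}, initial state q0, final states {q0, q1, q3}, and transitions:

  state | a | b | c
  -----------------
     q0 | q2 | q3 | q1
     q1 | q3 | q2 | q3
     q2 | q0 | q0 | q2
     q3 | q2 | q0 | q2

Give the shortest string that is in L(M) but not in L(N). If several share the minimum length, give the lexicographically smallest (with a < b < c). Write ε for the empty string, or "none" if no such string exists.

The string ac is accepted by M but not by N.
No shorter string lies in the difference, and ac is the lexicographically first length-2 string in L(M) \ L(N).

ac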